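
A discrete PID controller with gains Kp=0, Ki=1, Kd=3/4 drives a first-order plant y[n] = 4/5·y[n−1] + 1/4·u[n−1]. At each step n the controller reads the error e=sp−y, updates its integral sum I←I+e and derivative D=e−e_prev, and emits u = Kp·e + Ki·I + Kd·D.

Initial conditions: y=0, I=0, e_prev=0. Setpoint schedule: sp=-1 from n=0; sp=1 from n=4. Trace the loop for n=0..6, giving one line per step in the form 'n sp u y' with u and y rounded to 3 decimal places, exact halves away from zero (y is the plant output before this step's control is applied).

0 -1 -1.750 0.000
1 -1 -1.234 -0.438
2 -1 -1.738 -0.659
3 -1 -1.715 -0.961
4 1 1.933 -1.198
5 1 1.189 -0.475
6 1 2.519 -0.083

(exact arithmetic carried between steps; '≈' marks a value shown rounded to 6 d.p. or computed from one; I and e_prev carry over from the previous line; the table rounds u and y to 3 d.p., halves away from zero)
n=0: y=0, sp=-1, e=sp−y=-1; I=-1, D=e−e_prev=-1; u=0·(-1)+1·(-1)+3/4·(-1)=-1.75; next y=4/5·0+1/4·(-1.75)=-0.4375
n=1: y=-0.4375, sp=-1, e=sp−y=-0.5625; I=-1.5625, D=e−e_prev=0.4375; u=0·(-0.5625)+1·(-1.5625)+3/4·0.4375=-1.234375; next y=4/5·(-0.4375)+1/4·(-1.234375)≈-0.658594
n=2: y≈-0.658594, sp=-1, e=sp−y≈-0.341406; I≈-1.903906, D=e−e_prev≈0.221094; u=0·(-0.341406)+1·(-1.903906)+3/4·0.221094≈-1.738086; next y=4/5·(-0.658594)+1/4·(-1.738086)≈-0.961396
n=3: y≈-0.961396, sp=-1, e=sp−y≈-0.038604; I≈-1.942510, D=e−e_prev≈0.302803; u=0·(-0.038604)+1·(-1.942510)+3/4·0.302803≈-1.715408; next y=4/5·(-0.961396)+1/4·(-1.715408)≈-1.197969
n=4: y≈-1.197969, sp=1, e=sp−y≈2.197969; I≈0.255459, D=e−e_prev≈2.236573; u=0·2.197969+1·0.255459+3/4·2.236573≈1.932889; next y=4/5·(-1.197969)+1/4·1.932889≈-0.475153
n=5: y≈-0.475153, sp=1, e=sp−y≈1.475153; I≈1.730612, D=e−e_prev≈-0.722816; u=0·1.475153+1·1.730612+3/4·(-0.722816)≈1.188500; next y=4/5·(-0.475153)+1/4·1.188500≈-0.082997
n=6: y≈-0.082997, sp=1, e=sp−y≈1.082997; I≈2.813610, D=e−e_prev≈-0.392156; u=0·1.082997+1·2.813610+3/4·(-0.392156)≈2.519493; next y=4/5·(-0.082997)+1/4·2.519493≈0.563475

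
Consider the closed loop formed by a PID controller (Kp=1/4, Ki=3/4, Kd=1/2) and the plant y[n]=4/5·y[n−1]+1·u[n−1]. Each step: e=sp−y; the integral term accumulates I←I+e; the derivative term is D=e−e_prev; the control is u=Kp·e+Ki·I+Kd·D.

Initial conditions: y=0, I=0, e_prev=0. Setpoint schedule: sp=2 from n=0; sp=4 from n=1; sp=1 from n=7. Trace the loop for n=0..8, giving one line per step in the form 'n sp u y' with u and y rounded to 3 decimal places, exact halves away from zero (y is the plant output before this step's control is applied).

(exact arithmetic carried between steps; '≈' marks a value shown rounded to 6 d.p. or computed from one; I and e_prev carry over from the previous line; the table rounds u and y to 3 d.p., halves away from zero)
n=0: y=0, sp=2, e=sp−y=2; I=2, D=e−e_prev=2; u=1/4·2+3/4·2+1/2·2=3; next y=4/5·0+1·3=3
n=1: y=3, sp=4, e=sp−y=1; I=3, D=e−e_prev=-1; u=1/4·1+3/4·3+1/2·(-1)=2; next y=4/5·3+1·2=4.4
n=2: y=4.4, sp=4, e=sp−y=-0.4; I=2.6, D=e−e_prev=-1.4; u=1/4·(-0.4)+3/4·2.6+1/2·(-1.4)=1.15; next y=4/5·4.4+1·1.15=4.67
n=3: y=4.67, sp=4, e=sp−y=-0.67; I=1.93, D=e−e_prev=-0.27; u=1/4·(-0.67)+3/4·1.93+1/2·(-0.27)=1.145; next y=4/5·4.67+1·1.145=4.881
n=4: y=4.881, sp=4, e=sp−y=-0.881; I=1.049, D=e−e_prev=-0.211; u=1/4·(-0.881)+3/4·1.049+1/2·(-0.211)=0.461; next y=4/5·4.881+1·0.461=4.3658
n=5: y=4.3658, sp=4, e=sp−y=-0.3658; I=0.6832, D=e−e_prev=0.5152; u=1/4·(-0.3658)+3/4·0.6832+1/2·0.5152=0.67855; next y=4/5·4.3658+1·0.67855=4.17119
n=6: y=4.17119, sp=4, e=sp−y=-0.17119; I=0.51201, D=e−e_prev=0.19461; u=1/4·(-0.17119)+3/4·0.51201+1/2·0.19461=0.438515; next y=4/5·4.17119+1·0.438515=3.775467
n=7: y=3.775467, sp=1, e=sp−y=-2.775467; I=-2.263457, D=e−e_prev=-2.604277; u=1/4·(-2.775467)+3/4·(-2.263457)+1/2·(-2.604277)=-3.693598; next y=4/5·3.775467+1·(-3.693598)≈-0.673224
n=8: y≈-0.673224, sp=1, e=sp−y≈1.673224; I≈-0.590233, D=e−e_prev≈4.448691; u=1/4·1.673224+3/4·(-0.590233)+1/2·4.448691≈2.199977; next y=4/5·(-0.673224)+1·2.199977≈1.661398

0 2 3.000 0.000
1 4 2.000 3.000
2 4 1.150 4.400
3 4 1.145 4.670
4 4 0.461 4.881
5 4 0.679 4.366
6 4 0.439 4.171
7 1 -3.694 3.775
8 1 2.200 -0.673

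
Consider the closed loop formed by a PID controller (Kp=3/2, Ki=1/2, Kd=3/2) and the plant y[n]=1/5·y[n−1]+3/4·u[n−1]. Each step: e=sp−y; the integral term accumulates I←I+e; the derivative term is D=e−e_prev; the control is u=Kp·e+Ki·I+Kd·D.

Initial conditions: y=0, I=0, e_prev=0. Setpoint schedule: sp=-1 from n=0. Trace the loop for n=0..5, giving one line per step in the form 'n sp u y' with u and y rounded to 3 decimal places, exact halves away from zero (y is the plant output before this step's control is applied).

(exact arithmetic carried between steps; '≈' marks a value shown rounded to 6 d.p. or computed from one; I and e_prev carry over from the previous line; the table rounds u and y to 3 d.p., halves away from zero)
n=0: y=0, sp=-1, e=sp−y=-1; I=-1, D=e−e_prev=-1; u=3/2·(-1)+1/2·(-1)+3/2·(-1)=-3.5; next y=1/5·0+3/4·(-3.5)=-2.625
n=1: y=-2.625, sp=-1, e=sp−y=1.625; I=0.625, D=e−e_prev=2.625; u=3/2·1.625+1/2·0.625+3/2·2.625=6.6875; next y=1/5·(-2.625)+3/4·6.6875=4.490625
n=2: y=4.490625, sp=-1, e=sp−y=-5.490625; I=-4.865625, D=e−e_prev=-7.115625; u=3/2·(-5.490625)+1/2·(-4.865625)+3/2·(-7.115625)≈-21.342188; next y=1/5·4.490625+3/4·(-21.342188)≈-15.108516
n=3: y≈-15.108516, sp=-1, e=sp−y≈14.108516; I≈9.242891, D=e−e_prev≈19.599141; u=3/2·14.108516+1/2·9.242891+3/2·19.599141≈55.182930; next y=1/5·(-15.108516)+3/4·55.182930≈38.365494
n=4: y≈38.365494, sp=-1, e=sp−y≈-39.365494; I≈-30.122604, D=e−e_prev≈-53.474010; u=3/2·(-39.365494)+1/2·(-30.122604)+3/2·(-53.474010)≈-154.320558; next y=1/5·38.365494+3/4·(-154.320558)≈-108.067319
n=5: y≈-108.067319, sp=-1, e=sp−y≈107.067319; I≈76.944716, D=e−e_prev≈146.432814; u=3/2·107.067319+1/2·76.944716+3/2·146.432814≈418.722557; next y=1/5·(-108.067319)+3/4·418.722557≈292.428454

0 -1 -3.500 0.000
1 -1 6.688 -2.625
2 -1 -21.342 4.491
3 -1 55.183 -15.109
4 -1 -154.321 38.365
5 -1 418.723 -108.067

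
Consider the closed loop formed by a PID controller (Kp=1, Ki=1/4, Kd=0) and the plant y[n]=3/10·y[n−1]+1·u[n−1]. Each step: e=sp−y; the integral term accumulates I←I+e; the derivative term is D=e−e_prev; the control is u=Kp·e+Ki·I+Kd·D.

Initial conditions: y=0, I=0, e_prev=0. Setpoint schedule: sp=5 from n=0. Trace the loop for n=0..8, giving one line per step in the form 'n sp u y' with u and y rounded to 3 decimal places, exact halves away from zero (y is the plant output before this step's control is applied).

0 5 6.250 0.000
1 5 -0.313 6.250
2 5 5.234 1.563
3 5 0.918 5.703
4 5 4.585 2.629
5 5 1.747 5.374
6 5 4.172 3.359
7 5 2.306 5.179
8 5 3.911 3.860

(exact arithmetic carried between steps; '≈' marks a value shown rounded to 6 d.p. or computed from one; I and e_prev carry over from the previous line; the table rounds u and y to 3 d.p., halves away from zero)
n=0: y=0, sp=5, e=sp−y=5; I=5, D=e−e_prev=5; u=1·5+1/4·5+0·5=6.25; next y=3/10·0+1·6.25=6.25
n=1: y=6.25, sp=5, e=sp−y=-1.25; I=3.75, D=e−e_prev=-6.25; u=1·(-1.25)+1/4·3.75+0·(-6.25)=-0.3125; next y=3/10·6.25+1·(-0.3125)=1.5625
n=2: y=1.5625, sp=5, e=sp−y=3.4375; I=7.1875, D=e−e_prev=4.6875; u=1·3.4375+1/4·7.1875+0·4.6875=5.234375; next y=3/10·1.5625+1·5.234375=5.703125
n=3: y=5.703125, sp=5, e=sp−y=-0.703125; I=6.484375, D=e−e_prev=-4.140625; u=1·(-0.703125)+1/4·6.484375+0·(-4.140625)≈0.917969; next y=3/10·5.703125+1·0.917969≈2.628906
n=4: y≈2.628906, sp=5, e=sp−y≈2.371094; I≈8.855469, D=e−e_prev≈3.074219; u=1·2.371094+1/4·8.855469+0·3.074219≈4.584961; next y=3/10·2.628906+1·4.584961≈5.373633
n=5: y≈5.373633, sp=5, e=sp−y≈-0.373633; I≈8.481836, D=e−e_prev≈-2.744727; u=1·(-0.373633)+1/4·8.481836+0·(-2.744727)≈1.746826; next y=3/10·5.373633+1·1.746826≈3.358916
n=6: y≈3.358916, sp=5, e=sp−y≈1.641084; I≈10.122920, D=e−e_prev≈2.014717; u=1·1.641084+1/4·10.122920+0·2.014717≈4.171814; next y=3/10·3.358916+1·4.171814≈5.179489
n=7: y≈5.179489, sp=5, e=sp−y≈-0.179489; I≈9.943431, D=e−e_prev≈-1.820573; u=1·(-0.179489)+1/4·9.943431+0·(-1.820573)≈2.306369; next y=3/10·5.179489+1·2.306369≈3.860216
n=8: y≈3.860216, sp=5, e=sp−y≈1.139784; I≈11.083216, D=e−e_prev≈1.319273; u=1·1.139784+1/4·11.083216+0·1.319273≈3.910588; next y=3/10·3.860216+1·3.910588≈5.068653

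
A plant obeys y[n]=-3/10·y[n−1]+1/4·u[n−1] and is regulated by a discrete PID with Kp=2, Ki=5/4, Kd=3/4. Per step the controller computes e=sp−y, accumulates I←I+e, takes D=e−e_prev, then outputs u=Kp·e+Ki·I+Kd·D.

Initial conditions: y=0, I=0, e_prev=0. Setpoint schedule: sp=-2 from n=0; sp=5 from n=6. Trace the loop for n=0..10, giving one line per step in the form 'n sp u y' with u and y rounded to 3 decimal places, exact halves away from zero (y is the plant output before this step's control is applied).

(exact arithmetic carried between steps; '≈' marks a value shown rounded to 6 d.p. or computed from one; I and e_prev carry over from the previous line; the table rounds u and y to 3 d.p., halves away from zero)
n=0: y=0, sp=-2, e=sp−y=-2; I=-2, D=e−e_prev=-2; u=2·(-2)+5/4·(-2)+3/4·(-2)=-8; next y=-3/10·0+1/4·(-8)=-2
n=1: y=-2, sp=-2, e=sp−y=0; I=-2, D=e−e_prev=2; u=2·0+5/4·(-2)+3/4·2=-1; next y=-3/10·(-2)+1/4·(-1)=0.35
n=2: y=0.35, sp=-2, e=sp−y=-2.35; I=-4.35, D=e−e_prev=-2.35; u=2·(-2.35)+5/4·(-4.35)+3/4·(-2.35)=-11.9; next y=-3/10·0.35+1/4·(-11.9)=-3.08
n=3: y=-3.08, sp=-2, e=sp−y=1.08; I=-3.27, D=e−e_prev=3.43; u=2·1.08+5/4·(-3.27)+3/4·3.43=0.645; next y=-3/10·(-3.08)+1/4·0.645=1.08525
n=4: y=1.08525, sp=-2, e=sp−y=-3.08525; I=-6.35525, D=e−e_prev=-4.16525; u=2·(-3.08525)+5/4·(-6.35525)+3/4·(-4.16525)=-17.2385; next y=-3/10·1.08525+1/4·(-17.2385)=-4.6352
n=5: y=-4.6352, sp=-2, e=sp−y=2.6352; I=-3.72005, D=e−e_prev=5.72045; u=2·2.6352+5/4·(-3.72005)+3/4·5.72045=4.910675; next y=-3/10·(-4.6352)+1/4·4.910675≈2.618229
n=6: y≈2.618229, sp=5, e=sp−y≈2.381771; I≈-1.338279, D=e−e_prev≈-0.253429; u=2·2.381771+5/4·(-1.338279)+3/4·(-0.253429)≈2.900623; next y=-3/10·2.618229+1/4·2.900623≈-0.060313
n=7: y=-0.060313, sp=5, e=sp−y=5.060313; I≈3.722034, D=e−e_prev≈2.678542; u=2·5.060313+5/4·3.722034+3/4·2.678542≈16.782075; next y=-3/10·(-0.060313)+1/4·16.782075≈4.213613
n=8: y≈4.213613, sp=5, e=sp−y≈0.786387; I≈4.508422, D=e−e_prev≈-4.273926; u=2·0.786387+5/4·4.508422+3/4·(-4.273926)≈4.002857; next y=-3/10·4.213613+1/4·4.002857≈-0.263369
n=9: y≈-0.263369, sp=5, e=sp−y≈5.263369; I≈9.771791, D=e−e_prev≈4.476982; u=2·5.263369+5/4·9.771791+3/4·4.476982≈26.099214; next y=-3/10·(-0.263369)+1/4·26.099214≈6.603814
n=10: y≈6.603814, sp=5, e=sp−y≈-1.603814; I≈8.167977, D=e−e_prev≈-6.867184; u=2·(-1.603814)+5/4·8.167977+3/4·(-6.867184)≈1.851954; next y=-3/10·6.603814+1/4·1.851954≈-1.518156

0 -2 -8.000 0.000
1 -2 -1.000 -2.000
2 -2 -11.900 0.350
3 -2 0.645 -3.080
4 -2 -17.239 1.085
5 -2 4.911 -4.635
6 5 2.901 2.618
7 5 16.782 -0.060
8 5 4.003 4.214
9 5 26.099 -0.263
10 5 1.852 6.604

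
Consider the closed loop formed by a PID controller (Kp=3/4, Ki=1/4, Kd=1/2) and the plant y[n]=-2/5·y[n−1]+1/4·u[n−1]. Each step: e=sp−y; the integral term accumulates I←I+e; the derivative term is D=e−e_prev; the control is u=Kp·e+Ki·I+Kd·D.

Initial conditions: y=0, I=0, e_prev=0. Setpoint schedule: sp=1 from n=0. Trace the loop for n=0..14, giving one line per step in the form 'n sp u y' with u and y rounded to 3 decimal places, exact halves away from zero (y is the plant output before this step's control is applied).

(exact arithmetic carried between steps; '≈' marks a value shown rounded to 6 d.p. or computed from one; I and e_prev carry over from the previous line; the table rounds u and y to 3 d.p., halves away from zero)
n=0: y=0, sp=1, e=sp−y=1; I=1, D=e−e_prev=1; u=3/4·1+1/4·1+1/2·1=1.5; next y=-2/5·0+1/4·1.5=0.375
n=1: y=0.375, sp=1, e=sp−y=0.625; I=1.625, D=e−e_prev=-0.375; u=3/4·0.625+1/4·1.625+1/2·(-0.375)=0.6875; next y=-2/5·0.375+1/4·0.6875=0.021875
n=2: y=0.021875, sp=1, e=sp−y=0.978125; I=2.603125, D=e−e_prev=0.353125; u=3/4·0.978125+1/4·2.603125+1/2·0.353125≈1.560938; next y=-2/5·0.021875+1/4·1.560938≈0.381484
n=3: y≈0.381484, sp=1, e=sp−y≈0.618516; I≈3.221641, D=e−e_prev≈-0.359609; u=3/4·0.618516+1/4·3.221641+1/2·(-0.359609)≈1.089492; next y=-2/5·0.381484+1/4·1.089492≈0.119779
n=4: y≈0.119779, sp=1, e=sp−y≈0.880221; I≈4.101861, D=e−e_prev≈0.261705; u=3/4·0.880221+1/4·4.101861+1/2·0.261705≈1.816483; next y=-2/5·0.119779+1/4·1.816483≈0.406209
n=5: y≈0.406209, sp=1, e=sp−y≈0.593791; I≈4.695652, D=e−e_prev≈-0.286430; u=3/4·0.593791+1/4·4.695652+1/2·(-0.286430)≈1.476041; next y=-2/5·0.406209+1/4·1.476041≈0.206527
n=6: y≈0.206527, sp=1, e=sp−y≈0.793473; I≈5.489126, D=e−e_prev≈0.199682; u=3/4·0.793473+1/4·5.489126+1/2·0.199682≈2.067228; next y=-2/5·0.206527+1/4·2.067228≈0.434196
n=7: y≈0.434196, sp=1, e=sp−y≈0.565804; I≈6.054929, D=e−e_prev≈-0.227670; u=3/4·0.565804+1/4·6.054929+1/2·(-0.227670)≈1.824250; next y=-2/5·0.434196+1/4·1.824250≈0.282384
n=8: y≈0.282384, sp=1, e=sp−y≈0.717616; I≈6.772545, D=e−e_prev≈0.151812; u=3/4·0.717616+1/4·6.772545+1/2·0.151812≈2.307254; next y=-2/5·0.282384+1/4·2.307254≈0.463860
n=9: y≈0.463860, sp=1, e=sp−y≈0.536140; I≈7.308685, D=e−e_prev≈-0.181476; u=3/4·0.536140+1/4·7.308685+1/2·(-0.181476)≈2.138538; next y=-2/5·0.463860+1/4·2.138538≈0.349091
n=10: y≈0.349091, sp=1, e=sp−y≈0.650909; I≈7.959595, D=e−e_prev≈0.114769; u=3/4·0.650909+1/4·7.959595+1/2·0.114769≈2.535465; next y=-2/5·0.349091+1/4·2.535465≈0.494230
n=11: y≈0.494230, sp=1, e=sp−y≈0.505770; I≈8.465365, D=e−e_prev≈-0.145139; u=3/4·0.505770+1/4·8.465365+1/2·(-0.145139)≈2.423099; next y=-2/5·0.494230+1/4·2.423099≈0.408083
n=12: y≈0.408083, sp=1, e=sp−y≈0.591917; I≈9.057282, D=e−e_prev≈0.086147; u=3/4·0.591917+1/4·9.057282+1/2·0.086147≈2.751332; next y=-2/5·0.408083+1/4·2.751332≈0.524600
n=13: y≈0.524600, sp=1, e=sp−y≈0.475400; I≈9.532682, D=e−e_prev≈-0.116517; u=3/4·0.475400+1/4·9.532682+1/2·(-0.116517)≈2.681462; next y=-2/5·0.524600+1/4·2.681462≈0.460525
n=14: y≈0.460525, sp=1, e=sp−y≈0.539475; I≈10.072156, D=e−e_prev≈0.064074; u=3/4·0.539475+1/4·10.072156+1/2·0.064074≈2.954682; next y=-2/5·0.460525+1/4·2.954682≈0.554460

0 1 1.500 0.000
1 1 0.688 0.375
2 1 1.561 0.022
3 1 1.089 0.381
4 1 1.816 0.120
5 1 1.476 0.406
6 1 2.067 0.207
7 1 1.824 0.434
8 1 2.307 0.282
9 1 2.139 0.464
10 1 2.535 0.349
11 1 2.423 0.494
12 1 2.751 0.408
13 1 2.681 0.525
14 1 2.955 0.461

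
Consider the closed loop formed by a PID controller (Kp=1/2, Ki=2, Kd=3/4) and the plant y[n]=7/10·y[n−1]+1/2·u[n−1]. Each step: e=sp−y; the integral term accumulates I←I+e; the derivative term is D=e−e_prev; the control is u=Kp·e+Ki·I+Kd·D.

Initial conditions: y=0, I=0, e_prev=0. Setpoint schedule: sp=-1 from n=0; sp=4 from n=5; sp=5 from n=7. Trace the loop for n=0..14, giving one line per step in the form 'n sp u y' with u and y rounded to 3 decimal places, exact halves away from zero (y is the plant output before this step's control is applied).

(exact arithmetic carried between steps; '≈' marks a value shown rounded to 6 d.p. or computed from one; I and e_prev carry over from the previous line; the table rounds u and y to 3 d.p., halves away from zero)
n=0: y=0, sp=-1, e=sp−y=-1; I=-1, D=e−e_prev=-1; u=1/2·(-1)+2·(-1)+3/4·(-1)=-3.25; next y=7/10·0+1/2·(-3.25)=-1.625
n=1: y=-1.625, sp=-1, e=sp−y=0.625; I=-0.375, D=e−e_prev=1.625; u=1/2·0.625+2·(-0.375)+3/4·1.625=0.78125; next y=7/10·(-1.625)+1/2·0.78125=-0.746875
n=2: y=-0.746875, sp=-1, e=sp−y=-0.253125; I=-0.628125, D=e−e_prev=-0.878125; u=1/2·(-0.253125)+2·(-0.628125)+3/4·(-0.878125)≈-2.041406; next y=7/10·(-0.746875)+1/2·(-2.041406)≈-1.543516
n=3: y≈-1.543516, sp=-1, e=sp−y≈0.543516; I≈-0.084609, D=e−e_prev≈0.796641; u=1/2·0.543516+2·(-0.084609)+3/4·0.796641≈0.700020; next y=7/10·(-1.543516)+1/2·0.700020≈-0.730451
n=4: y≈-0.730451, sp=-1, e=sp−y≈-0.269549; I≈-0.354158, D=e−e_prev≈-0.813064; u=1/2·(-0.269549)+2·(-0.354158)+3/4·(-0.813064)≈-1.452889; next y=7/10·(-0.730451)+1/2·(-1.452889)≈-1.237760
n=5: y≈-1.237760, sp=4, e=sp−y≈5.237760; I≈4.883602, D=e−e_prev≈5.507309; u=1/2·5.237760+2·4.883602+3/4·5.507309≈16.516567; next y=7/10·(-1.237760)+1/2·16.516567≈7.391851
n=6: y≈7.391851, sp=4, e=sp−y≈-3.391851; I≈1.491751, D=e−e_prev≈-8.629611; u=1/2·(-3.391851)+2·1.491751+3/4·(-8.629611)≈-5.184632; next y=7/10·7.391851+1/2·(-5.184632)≈2.581980
n=7: y≈2.581980, sp=5, e=sp−y≈2.418020; I≈3.909771, D=e−e_prev≈5.809871; u=1/2·2.418020+2·3.909771+3/4·5.809871≈13.385956; next y=7/10·2.581980+1/2·13.385956≈8.500364
n=8: y≈8.500364, sp=5, e=sp−y≈-3.500364; I≈0.409407, D=e−e_prev≈-5.918384; u=1/2·(-3.500364)+2·0.409407+3/4·(-5.918384)≈-5.370155; next y=7/10·8.500364+1/2·(-5.370155)≈3.265177
n=9: y≈3.265177, sp=5, e=sp−y≈1.734823; I≈2.144230, D=e−e_prev≈5.235187; u=1/2·1.734823+2·2.144230+3/4·5.235187≈9.082262; next y=7/10·3.265177+1/2·9.082262≈6.826755
n=10: y≈6.826755, sp=5, e=sp−y≈-1.826755; I≈0.317475, D=e−e_prev≈-3.561578; u=1/2·(-1.826755)+2·0.317475+3/4·(-3.561578)≈-2.949610; next y=7/10·6.826755+1/2·(-2.949610)≈3.303923
n=11: y≈3.303923, sp=5, e=sp−y≈1.696077; I≈2.013552, D=e−e_prev≈3.522832; u=1/2·1.696077+2·2.013552+3/4·3.522832≈7.517266; next y=7/10·3.303923+1/2·7.517266≈6.071379
n=12: y≈6.071379, sp=5, e=sp−y≈-1.071379; I≈0.942173, D=e−e_prev≈-2.767456; u=1/2·(-1.071379)+2·0.942173+3/4·(-2.767456)≈-0.726936; next y=7/10·6.071379+1/2·(-0.726936)≈3.886497
n=13: y≈3.886497, sp=5, e=sp−y≈1.113503; I≈2.055675, D=e−e_prev≈2.184882; u=1/2·1.113503+2·2.055675+3/4·2.184882≈6.306763; next y=7/10·3.886497+1/2·6.306763≈5.873930
n=14: y≈5.873930, sp=5, e=sp−y≈-0.873930; I≈1.181745, D=e−e_prev≈-1.987433; u=1/2·(-0.873930)+2·1.181745+3/4·(-1.987433)≈0.435952; next y=7/10·5.873930+1/2·0.435952≈4.329727

0 -1 -3.250 0.000
1 -1 0.781 -1.625
2 -1 -2.041 -0.747
3 -1 0.700 -1.544
4 -1 -1.453 -0.730
5 4 16.517 -1.238
6 4 -5.185 7.392
7 5 13.386 2.582
8 5 -5.370 8.500
9 5 9.082 3.265
10 5 -2.950 6.827
11 5 7.517 3.304
12 5 -0.727 6.071
13 5 6.307 3.886
14 5 0.436 5.874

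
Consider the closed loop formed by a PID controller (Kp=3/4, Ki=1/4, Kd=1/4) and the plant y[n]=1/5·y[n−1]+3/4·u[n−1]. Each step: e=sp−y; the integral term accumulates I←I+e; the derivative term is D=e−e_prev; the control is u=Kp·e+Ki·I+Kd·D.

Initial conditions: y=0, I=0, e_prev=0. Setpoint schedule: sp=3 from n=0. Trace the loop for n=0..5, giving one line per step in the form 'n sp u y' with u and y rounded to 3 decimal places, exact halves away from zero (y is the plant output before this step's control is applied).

0 3 3.750 0.000
1 3 0.234 2.813
2 3 3.577 0.738
3 3 1.009 2.831
4 3 3.459 1.323
5 3 1.581 2.859

(exact arithmetic carried between steps; '≈' marks a value shown rounded to 6 d.p. or computed from one; I and e_prev carry over from the previous line; the table rounds u and y to 3 d.p., halves away from zero)
n=0: y=0, sp=3, e=sp−y=3; I=3, D=e−e_prev=3; u=3/4·3+1/4·3+1/4·3=3.75; next y=1/5·0+3/4·3.75=2.8125
n=1: y=2.8125, sp=3, e=sp−y=0.1875; I=3.1875, D=e−e_prev=-2.8125; u=3/4·0.1875+1/4·3.1875+1/4·(-2.8125)=0.234375; next y=1/5·2.8125+3/4·0.234375≈0.738281
n=2: y≈0.738281, sp=3, e=sp−y≈2.261719; I≈5.449219, D=e−e_prev≈2.074219; u=3/4·2.261719+1/4·5.449219+1/4·2.074219≈3.577148; next y=1/5·0.738281+3/4·3.577148≈2.830518
n=3: y≈2.830518, sp=3, e=sp−y≈0.169482; I≈5.618701, D=e−e_prev≈-2.092236; u=3/4·0.169482+1/4·5.618701+1/4·(-2.092236)≈1.008728; next y=1/5·2.830518+3/4·1.008728≈1.322650
n=4: y≈1.322650, sp=3, e=sp−y≈1.677350; I≈7.296052, D=e−e_prev≈1.507868; u=3/4·1.677350+1/4·7.296052+1/4·1.507868≈3.458993; next y=1/5·1.322650+3/4·3.458993≈2.858774
n=5: y≈2.858774, sp=3, e=sp−y≈0.141226; I≈7.437277, D=e−e_prev≈-1.536125; u=3/4·0.141226+1/4·7.437277+1/4·(-1.536125)≈1.581207; next y=1/5·2.858774+3/4·1.581207≈1.757660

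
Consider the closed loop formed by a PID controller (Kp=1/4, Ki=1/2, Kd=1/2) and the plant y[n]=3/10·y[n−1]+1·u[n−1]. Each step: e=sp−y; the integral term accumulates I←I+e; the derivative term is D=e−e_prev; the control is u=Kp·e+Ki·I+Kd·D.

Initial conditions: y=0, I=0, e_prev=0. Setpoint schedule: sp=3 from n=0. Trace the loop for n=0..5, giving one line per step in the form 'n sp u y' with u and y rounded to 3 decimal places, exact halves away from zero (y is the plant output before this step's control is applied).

0 3 3.750 0.000
1 3 -0.938 3.750
2 3 5.016 0.188
3 3 -1.465 5.072
4 3 6.210 0.057
5 3 -2.539 6.227

(exact arithmetic carried between steps; '≈' marks a value shown rounded to 6 d.p. or computed from one; I and e_prev carry over from the previous line; the table rounds u and y to 3 d.p., halves away from zero)
n=0: y=0, sp=3, e=sp−y=3; I=3, D=e−e_prev=3; u=1/4·3+1/2·3+1/2·3=3.75; next y=3/10·0+1·3.75=3.75
n=1: y=3.75, sp=3, e=sp−y=-0.75; I=2.25, D=e−e_prev=-3.75; u=1/4·(-0.75)+1/2·2.25+1/2·(-3.75)=-0.9375; next y=3/10·3.75+1·(-0.9375)=0.1875
n=2: y=0.1875, sp=3, e=sp−y=2.8125; I=5.0625, D=e−e_prev=3.5625; u=1/4·2.8125+1/2·5.0625+1/2·3.5625=5.015625; next y=3/10·0.1875+1·5.015625=5.071875
n=3: y=5.071875, sp=3, e=sp−y=-2.071875; I=2.990625, D=e−e_prev=-4.884375; u=1/4·(-2.071875)+1/2·2.990625+1/2·(-4.884375)≈-1.464844; next y=3/10·5.071875+1·(-1.464844)≈0.056719
n=4: y≈0.056719, sp=3, e=sp−y≈2.943281; I≈5.933906, D=e−e_prev≈5.015156; u=1/4·2.943281+1/2·5.933906+1/2·5.015156≈6.210352; next y=3/10·0.056719+1·6.210352≈6.227367
n=5: y≈6.227367, sp=3, e=sp−y≈-3.227367; I≈2.706539, D=e−e_prev≈-6.170648; u=1/4·(-3.227367)+1/2·2.706539+1/2·(-6.170648)≈-2.538896; next y=3/10·6.227367+1·(-2.538896)≈-0.670686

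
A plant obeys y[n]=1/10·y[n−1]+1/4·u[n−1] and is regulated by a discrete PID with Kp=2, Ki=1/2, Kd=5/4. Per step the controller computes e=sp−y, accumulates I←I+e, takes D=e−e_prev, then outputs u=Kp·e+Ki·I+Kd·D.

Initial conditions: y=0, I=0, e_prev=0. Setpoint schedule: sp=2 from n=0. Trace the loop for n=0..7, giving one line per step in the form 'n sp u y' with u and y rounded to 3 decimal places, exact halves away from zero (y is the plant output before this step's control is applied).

0 2 7.500 0.000
1 2 -1.031 1.875
2 2 8.670 -0.070
3 2 -1.092 2.160
4 2 9.931 -0.057
5 2 -1.315 2.477
6 2 11.207 -0.081
7 2 -1.730 2.794

(exact arithmetic carried between steps; '≈' marks a value shown rounded to 6 d.p. or computed from one; I and e_prev carry over from the previous line; the table rounds u and y to 3 d.p., halves away from zero)
n=0: y=0, sp=2, e=sp−y=2; I=2, D=e−e_prev=2; u=2·2+1/2·2+5/4·2=7.5; next y=1/10·0+1/4·7.5=1.875
n=1: y=1.875, sp=2, e=sp−y=0.125; I=2.125, D=e−e_prev=-1.875; u=2·0.125+1/2·2.125+5/4·(-1.875)=-1.03125; next y=1/10·1.875+1/4·(-1.03125)≈-0.070313
n=2: y≈-0.070313, sp=2, e=sp−y≈2.070313; I≈4.195313, D=e−e_prev≈1.945313; u=2·2.070313+1/2·4.195313+5/4·1.945313≈8.669922; next y=1/10·(-0.070313)+1/4·8.669922≈2.160449
n=3: y≈2.160449, sp=2, e=sp−y≈-0.160449; I≈4.034863, D=e−e_prev≈-2.230762; u=2·(-0.160449)+1/2·4.034863+5/4·(-2.230762)≈-1.091919; next y=1/10·2.160449+1/4·(-1.091919)≈-0.056935
n=4: y≈-0.056935, sp=2, e=sp−y≈2.056935; I≈6.091798, D=e−e_prev≈2.217384; u=2·2.056935+1/2·6.091798+5/4·2.217384≈9.931499; next y=1/10·(-0.056935)+1/4·9.931499≈2.477181
n=5: y≈2.477181, sp=2, e=sp−y≈-0.477181; I≈5.614617, D=e−e_prev≈-2.534116; u=2·(-0.477181)+1/2·5.614617+5/4·(-2.534116)≈-1.314699; next y=1/10·2.477181+1/4·(-1.314699)≈-0.080957
n=6: y≈-0.080957, sp=2, e=sp−y≈2.080957; I≈7.695574, D=e−e_prev≈2.558138; u=2·2.080957+1/2·7.695574+5/4·2.558138≈11.207372; next y=1/10·(-0.080957)+1/4·11.207372≈2.793747
n=7: y≈2.793747, sp=2, e=sp−y≈-0.793747; I≈6.901826, D=e−e_prev≈-2.874704; u=2·(-0.793747)+1/2·6.901826+5/4·(-2.874704)≈-1.729962; next y=1/10·2.793747+1/4·(-1.729962)≈-0.153116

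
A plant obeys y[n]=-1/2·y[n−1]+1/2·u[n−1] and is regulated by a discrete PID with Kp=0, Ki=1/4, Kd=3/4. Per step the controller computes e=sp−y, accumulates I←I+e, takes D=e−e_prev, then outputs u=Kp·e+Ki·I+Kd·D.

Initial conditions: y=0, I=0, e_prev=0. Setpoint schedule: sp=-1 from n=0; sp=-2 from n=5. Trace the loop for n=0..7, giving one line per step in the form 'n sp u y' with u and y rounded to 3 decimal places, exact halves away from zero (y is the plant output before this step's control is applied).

(exact arithmetic carried between steps; '≈' marks a value shown rounded to 6 d.p. or computed from one; I and e_prev carry over from the previous line; the table rounds u and y to 3 d.p., halves away from zero)
n=0: y=0, sp=-1, e=sp−y=-1; I=-1, D=e−e_prev=-1; u=0·(-1)+1/4·(-1)+3/4·(-1)=-1; next y=-1/2·0+1/2·(-1)=-0.5
n=1: y=-0.5, sp=-1, e=sp−y=-0.5; I=-1.5, D=e−e_prev=0.5; u=0·(-0.5)+1/4·(-1.5)+3/4·0.5=0; next y=-1/2·(-0.5)+1/2·0=0.25
n=2: y=0.25, sp=-1, e=sp−y=-1.25; I=-2.75, D=e−e_prev=-0.75; u=0·(-1.25)+1/4·(-2.75)+3/4·(-0.75)=-1.25; next y=-1/2·0.25+1/2·(-1.25)=-0.75
n=3: y=-0.75, sp=-1, e=sp−y=-0.25; I=-3, D=e−e_prev=1; u=0·(-0.25)+1/4·(-3)+3/4·1=0; next y=-1/2·(-0.75)+1/2·0=0.375
n=4: y=0.375, sp=-1, e=sp−y=-1.375; I=-4.375, D=e−e_prev=-1.125; u=0·(-1.375)+1/4·(-4.375)+3/4·(-1.125)=-1.9375; next y=-1/2·0.375+1/2·(-1.9375)=-1.15625
n=5: y=-1.15625, sp=-2, e=sp−y=-0.84375; I=-5.21875, D=e−e_prev=0.53125; u=0·(-0.84375)+1/4·(-5.21875)+3/4·0.53125=-0.90625; next y=-1/2·(-1.15625)+1/2·(-0.90625)=0.125
n=6: y=0.125, sp=-2, e=sp−y=-2.125; I=-7.34375, D=e−e_prev=-1.28125; u=0·(-2.125)+1/4·(-7.34375)+3/4·(-1.28125)=-2.796875; next y=-1/2·0.125+1/2·(-2.796875)≈-1.460938
n=7: y≈-1.460938, sp=-2, e=sp−y≈-0.539063; I≈-7.882813, D=e−e_prev≈1.585938; u=0·(-0.539063)+1/4·(-7.882813)+3/4·1.585938≈-0.78125; next y=-1/2·(-1.460938)+1/2·(-0.78125)≈0.339844

0 -1 -1.000 0.000
1 -1 0.000 -0.500
2 -1 -1.250 0.250
3 -1 0.000 -0.750
4 -1 -1.938 0.375
5 -2 -0.906 -1.156
6 -2 -2.797 0.125
7 -2 -0.781 -1.461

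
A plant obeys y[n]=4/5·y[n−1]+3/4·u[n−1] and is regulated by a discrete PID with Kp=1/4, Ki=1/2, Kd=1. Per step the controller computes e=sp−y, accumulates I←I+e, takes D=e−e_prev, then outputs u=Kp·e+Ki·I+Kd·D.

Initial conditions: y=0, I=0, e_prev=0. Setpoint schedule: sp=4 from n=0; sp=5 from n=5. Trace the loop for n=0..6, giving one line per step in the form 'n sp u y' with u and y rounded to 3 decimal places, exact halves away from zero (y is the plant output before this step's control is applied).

(exact arithmetic carried between steps; '≈' marks a value shown rounded to 6 d.p. or computed from one; I and e_prev carry over from the previous line; the table rounds u and y to 3 d.p., halves away from zero)
n=0: y=0, sp=4, e=sp−y=4; I=4, D=e−e_prev=4; u=1/4·4+1/2·4+1·4=7; next y=4/5·0+3/4·7=5.25
n=1: y=5.25, sp=4, e=sp−y=-1.25; I=2.75, D=e−e_prev=-5.25; u=1/4·(-1.25)+1/2·2.75+1·(-5.25)=-4.1875; next y=4/5·5.25+3/4·(-4.1875)=1.059375
n=2: y=1.059375, sp=4, e=sp−y=2.940625; I=5.690625, D=e−e_prev=4.190625; u=1/4·2.940625+1/2·5.690625+1·4.190625≈7.771094; next y=4/5·1.059375+3/4·7.771094≈6.675820
n=3: y≈6.675820, sp=4, e=sp−y≈-2.675820; I≈3.014805, D=e−e_prev≈-5.616445; u=1/4·(-2.675820)+1/2·3.014805+1·(-5.616445)≈-4.777998; next y=4/5·6.675820+3/4·(-4.777998)≈1.757158
n=4: y≈1.757158, sp=4, e=sp−y≈2.242842; I≈5.257647, D=e−e_prev≈4.918663; u=1/4·2.242842+1/2·5.257647+1·4.918663≈8.108197; next y=4/5·1.757158+3/4·8.108197≈7.486874
n=5: y≈7.486874, sp=5, e=sp−y≈-2.486874; I≈2.770773, D=e−e_prev≈-4.729716; u=1/4·(-2.486874)+1/2·2.770773+1·(-4.729716)≈-3.966048; next y=4/5·7.486874+3/4·(-3.966048)≈3.014963
n=6: y≈3.014963, sp=5, e=sp−y≈1.985037; I≈4.755810, D=e−e_prev≈4.471911; u=1/4·1.985037+1/2·4.755810+1·4.471911≈7.346075; next y=4/5·3.014963+3/4·7.346075≈7.921527

0 4 7.000 0.000
1 4 -4.188 5.250
2 4 7.771 1.059
3 4 -4.778 6.676
4 4 8.108 1.757
5 5 -3.966 7.487
6 5 7.346 3.015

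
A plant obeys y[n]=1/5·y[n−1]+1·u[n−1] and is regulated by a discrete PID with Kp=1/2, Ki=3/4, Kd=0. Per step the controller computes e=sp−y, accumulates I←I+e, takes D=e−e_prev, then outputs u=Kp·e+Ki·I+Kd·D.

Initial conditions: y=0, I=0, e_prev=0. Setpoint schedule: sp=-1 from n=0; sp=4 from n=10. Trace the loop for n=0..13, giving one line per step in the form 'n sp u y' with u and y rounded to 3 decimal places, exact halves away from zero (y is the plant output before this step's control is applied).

(exact arithmetic carried between steps; '≈' marks a value shown rounded to 6 d.p. or computed from one; I and e_prev carry over from the previous line; the table rounds u and y to 3 d.p., halves away from zero)
n=0: y=0, sp=-1, e=sp−y=-1; I=-1, D=e−e_prev=-1; u=1/2·(-1)+3/4·(-1)+0·(-1)=-1.25; next y=1/5·0+1·(-1.25)=-1.25
n=1: y=-1.25, sp=-1, e=sp−y=0.25; I=-0.75, D=e−e_prev=1.25; u=1/2·0.25+3/4·(-0.75)+0·1.25=-0.4375; next y=1/5·(-1.25)+1·(-0.4375)=-0.6875
n=2: y=-0.6875, sp=-1, e=sp−y=-0.3125; I=-1.0625, D=e−e_prev=-0.5625; u=1/2·(-0.3125)+3/4·(-1.0625)+0·(-0.5625)=-0.953125; next y=1/5·(-0.6875)+1·(-0.953125)=-1.090625
n=3: y=-1.090625, sp=-1, e=sp−y=0.090625; I=-0.971875, D=e−e_prev=0.403125; u=1/2·0.090625+3/4·(-0.971875)+0·0.403125≈-0.683594; next y=1/5·(-1.090625)+1·(-0.683594)≈-0.901719
n=4: y≈-0.901719, sp=-1, e=sp−y≈-0.098281; I≈-1.070156, D=e−e_prev≈-0.188906; u=1/2·(-0.098281)+3/4·(-1.070156)+0·(-0.188906)≈-0.851758; next y=1/5·(-0.901719)+1·(-0.851758)≈-1.032102
n=5: y≈-1.032102, sp=-1, e=sp−y≈0.032102; I≈-1.038055, D=e−e_prev≈0.130383; u=1/2·0.032102+3/4·(-1.038055)+0·0.130383≈-0.762490; next y=1/5·(-1.032102)+1·(-0.762490)≈-0.968911
n=6: y≈-0.968911, sp=-1, e=sp−y≈-0.031089; I≈-1.069144, D=e−e_prev≈-0.063191; u=1/2·(-0.031089)+3/4·(-1.069144)+0·(-0.063191)≈-0.817403; next y=1/5·(-0.968911)+1·(-0.817403)≈-1.011185
n=7: y≈-1.011185, sp=-1, e=sp−y≈0.011185; I≈-1.057959, D=e−e_prev≈0.042274; u=1/2·0.011185+3/4·(-1.057959)+0·0.042274≈-0.787877; next y=1/5·(-1.011185)+1·(-0.787877)≈-0.990114
n=8: y≈-0.990114, sp=-1, e=sp−y≈-0.009886; I≈-1.067845, D=e−e_prev≈-0.021071; u=1/2·(-0.009886)+3/4·(-1.067845)+0·(-0.021071)≈-0.805827; next y=1/5·(-0.990114)+1·(-0.805827)≈-1.003850
n=9: y≈-1.003850, sp=-1, e=sp−y≈0.003850; I≈-1.063995, D=e−e_prev≈0.013736; u=1/2·0.003850+3/4·(-1.063995)+0·0.013736≈-0.796072; next y=1/5·(-1.003850)+1·(-0.796072)≈-0.996842
n=10: y≈-0.996842, sp=4, e=sp−y≈4.996842; I≈3.932846, D=e−e_prev≈4.992992; u=1/2·4.996842+3/4·3.932846+0·4.992992≈5.448055; next y=1/5·(-0.996842)+1·5.448055≈5.248687
n=11: y≈5.248687, sp=4, e=sp−y≈-1.248687; I≈2.684159, D=e−e_prev≈-6.245529; u=1/2·(-1.248687)+3/4·2.684159+0·(-6.245529)≈1.388776; next y=1/5·5.248687+1·1.388776≈2.438513
n=12: y≈2.438513, sp=4, e=sp−y≈1.561487; I≈4.245646, D=e−e_prev≈2.810174; u=1/2·1.561487+3/4·4.245646+0·2.810174≈3.964978; next y=1/5·2.438513+1·3.964978≈4.452680
n=13: y≈4.452680, sp=4, e=sp−y≈-0.452680; I≈3.792965, D=e−e_prev≈-2.014167; u=1/2·(-0.452680)+3/4·3.792965+0·(-2.014167)≈2.618384; next y=1/5·4.452680+1·2.618384≈3.508920

0 -1 -1.250 0.000
1 -1 -0.438 -1.250
2 -1 -0.953 -0.688
3 -1 -0.684 -1.091
4 -1 -0.852 -0.902
5 -1 -0.762 -1.032
6 -1 -0.817 -0.969
7 -1 -0.788 -1.011
8 -1 -0.806 -0.990
9 -1 -0.796 -1.004
10 4 5.448 -0.997
11 4 1.389 5.249
12 4 3.965 2.439
13 4 2.618 4.453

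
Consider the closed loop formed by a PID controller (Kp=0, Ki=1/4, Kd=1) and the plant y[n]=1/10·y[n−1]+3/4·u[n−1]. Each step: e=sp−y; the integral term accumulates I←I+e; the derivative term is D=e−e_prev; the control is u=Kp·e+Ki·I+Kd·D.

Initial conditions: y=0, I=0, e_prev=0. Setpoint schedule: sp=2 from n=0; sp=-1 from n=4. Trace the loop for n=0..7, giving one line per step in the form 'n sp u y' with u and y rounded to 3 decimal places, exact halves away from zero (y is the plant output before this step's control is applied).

0 2 2.500 0.000
1 2 -1.344 1.875
2 2 3.932 -0.820
3 2 -2.667 2.867
4 -1 2.779 -1.714
5 -1 -3.156 1.913
6 -1 4.853 -2.176
7 -1 -5.940 3.422

(exact arithmetic carried between steps; '≈' marks a value shown rounded to 6 d.p. or computed from one; I and e_prev carry over from the previous line; the table rounds u and y to 3 d.p., halves away from zero)
n=0: y=0, sp=2, e=sp−y=2; I=2, D=e−e_prev=2; u=0·2+1/4·2+1·2=2.5; next y=1/10·0+3/4·2.5=1.875
n=1: y=1.875, sp=2, e=sp−y=0.125; I=2.125, D=e−e_prev=-1.875; u=0·0.125+1/4·2.125+1·(-1.875)=-1.34375; next y=1/10·1.875+3/4·(-1.34375)≈-0.820313
n=2: y≈-0.820313, sp=2, e=sp−y≈2.820313; I≈4.945313, D=e−e_prev≈2.695313; u=0·2.820313+1/4·4.945313+1·2.695313≈3.931641; next y=1/10·(-0.820313)+3/4·3.931641≈2.866699
n=3: y≈2.866699, sp=2, e=sp−y≈-0.866699; I≈4.078613, D=e−e_prev≈-3.687012; u=0·(-0.866699)+1/4·4.078613+1·(-3.687012)≈-2.667358; next y=1/10·2.866699+3/4·(-2.667358)≈-1.713849
n=4: y≈-1.713849, sp=-1, e=sp−y≈0.713849; I≈4.792462, D=e−e_prev≈1.580548; u=0·0.713849+1/4·4.792462+1·1.580548≈2.778664; next y=1/10·(-1.713849)+3/4·2.778664≈1.912613
n=5: y≈1.912613, sp=-1, e=sp−y≈-2.912613; I≈1.879849, D=e−e_prev≈-3.626462; u=0·(-2.912613)+1/4·1.879849+1·(-3.626462)≈-3.156499; next y=1/10·1.912613+3/4·(-3.156499)≈-2.176113
n=6: y≈-2.176113, sp=-1, e=sp−y≈1.176113; I≈3.055963, D=e−e_prev≈4.088726; u=0·1.176113+1/4·3.055963+1·4.088726≈4.852717; next y=1/10·(-2.176113)+3/4·4.852717≈3.421926
n=7: y≈3.421926, sp=-1, e=sp−y≈-4.421926; I≈-1.365964, D=e−e_prev≈-5.598039; u=0·(-4.421926)+1/4·(-1.365964)+1·(-5.598039)≈-5.939530; next y=1/10·3.421926+3/4·(-5.939530)≈-4.112455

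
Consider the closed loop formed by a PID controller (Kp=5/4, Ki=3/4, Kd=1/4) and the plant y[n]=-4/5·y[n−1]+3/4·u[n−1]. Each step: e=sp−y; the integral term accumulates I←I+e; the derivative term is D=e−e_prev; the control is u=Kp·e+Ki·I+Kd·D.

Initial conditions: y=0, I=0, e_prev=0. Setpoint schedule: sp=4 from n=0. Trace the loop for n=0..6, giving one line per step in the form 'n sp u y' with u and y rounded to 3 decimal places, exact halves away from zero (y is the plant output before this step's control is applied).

(exact arithmetic carried between steps; '≈' marks a value shown rounded to 6 d.p. or computed from one; I and e_prev carry over from the previous line; the table rounds u and y to 3 d.p., halves away from zero)
n=0: y=0, sp=4, e=sp−y=4; I=4, D=e−e_prev=4; u=5/4·4+3/4·4+1/4·4=9; next y=-4/5·0+3/4·9=6.75
n=1: y=6.75, sp=4, e=sp−y=-2.75; I=1.25, D=e−e_prev=-6.75; u=5/4·(-2.75)+3/4·1.25+1/4·(-6.75)=-4.1875; next y=-4/5·6.75+3/4·(-4.1875)=-8.540625
n=2: y=-8.540625, sp=4, e=sp−y=12.540625; I=13.790625, D=e−e_prev=15.290625; u=5/4·12.540625+3/4·13.790625+1/4·15.290625≈29.841406; next y=-4/5·(-8.540625)+3/4·29.841406≈29.213555
n=3: y≈29.213555, sp=4, e=sp−y≈-25.213555; I≈-11.422930, D=e−e_prev≈-37.754180; u=5/4·(-25.213555)+3/4·(-11.422930)+1/4·(-37.754180)≈-49.522686; next y=-4/5·29.213555+3/4·(-49.522686)≈-60.512858
n=4: y≈-60.512858, sp=4, e=sp−y≈64.512858; I≈53.089928, D=e−e_prev≈89.726413; u=5/4·64.512858+3/4·53.089928+1/4·89.726413≈142.890122; next y=-4/5·(-60.512858)+3/4·142.890122≈155.577878
n=5: y≈155.577878, sp=4, e=sp−y≈-151.577878; I≈-98.487949, D=e−e_prev≈-216.090736; u=5/4·(-151.577878)+3/4·(-98.487949)+1/4·(-216.090736)≈-317.360993; next y=-4/5·155.577878+3/4·(-317.360993)≈-362.483047
n=6: y≈-362.483047, sp=4, e=sp−y≈366.483047; I≈267.995097, D=e−e_prev≈518.060924; u=5/4·366.483047+3/4·267.995097+1/4·518.060924≈788.615363; next y=-4/5·(-362.483047)+3/4·788.615363≈881.447959

0 4 9.000 0.000
1 4 -4.188 6.750
2 4 29.841 -8.541
3 4 -49.523 29.214
4 4 142.890 -60.513
5 4 -317.361 155.578
6 4 788.615 -362.483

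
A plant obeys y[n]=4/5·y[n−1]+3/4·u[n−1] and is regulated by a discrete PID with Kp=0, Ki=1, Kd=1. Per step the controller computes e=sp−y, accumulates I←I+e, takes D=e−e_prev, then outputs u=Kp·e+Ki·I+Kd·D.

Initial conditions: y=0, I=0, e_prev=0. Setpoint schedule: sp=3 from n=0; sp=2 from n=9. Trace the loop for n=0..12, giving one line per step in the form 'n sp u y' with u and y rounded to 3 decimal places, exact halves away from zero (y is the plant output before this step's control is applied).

(exact arithmetic carried between steps; '≈' marks a value shown rounded to 6 d.p. or computed from one; I and e_prev carry over from the previous line; the table rounds u and y to 3 d.p., halves away from zero)
n=0: y=0, sp=3, e=sp−y=3; I=3, D=e−e_prev=3; u=0·3+1·3+1·3=6; next y=4/5·0+3/4·6=4.5
n=1: y=4.5, sp=3, e=sp−y=-1.5; I=1.5, D=e−e_prev=-4.5; u=0·(-1.5)+1·1.5+1·(-4.5)=-3; next y=4/5·4.5+3/4·(-3)=1.35
n=2: y=1.35, sp=3, e=sp−y=1.65; I=3.15, D=e−e_prev=3.15; u=0·1.65+1·3.15+1·3.15=6.3; next y=4/5·1.35+3/4·6.3=5.805
n=3: y=5.805, sp=3, e=sp−y=-2.805; I=0.345, D=e−e_prev=-4.455; u=0·(-2.805)+1·0.345+1·(-4.455)=-4.11; next y=4/5·5.805+3/4·(-4.11)=1.5615
n=4: y=1.5615, sp=3, e=sp−y=1.4385; I=1.7835, D=e−e_prev=4.2435; u=0·1.4385+1·1.7835+1·4.2435=6.027; next y=4/5·1.5615+3/4·6.027=5.76945
n=5: y=5.76945, sp=3, e=sp−y=-2.76945; I=-0.98595, D=e−e_prev=-4.20795; u=0·(-2.76945)+1·(-0.98595)+1·(-4.20795)=-5.1939; next y=4/5·5.76945+3/4·(-5.1939)=0.720135
n=6: y=0.720135, sp=3, e=sp−y=2.279865; I=1.293915, D=e−e_prev=5.049315; u=0·2.279865+1·1.293915+1·5.049315=6.34323; next y=4/5·0.720135+3/4·6.34323≈5.333531
n=7: y≈5.333531, sp=3, e=sp−y≈-2.333531; I≈-1.039616, D=e−e_prev≈-4.613396; u=0·(-2.333531)+1·(-1.039616)+1·(-4.613396)≈-5.653011; next y=4/5·5.333531+3/4·(-5.653011)≈0.027066
n=8: y≈0.027066, sp=3, e=sp−y≈2.972934; I≈1.933318, D=e−e_prev≈5.306464; u=0·2.972934+1·1.933318+1·5.306464≈7.239783; next y=4/5·0.027066+3/4·7.239783≈5.451490
n=9: y≈5.451490, sp=2, e=sp−y≈-3.451490; I≈-1.518172, D=e−e_prev≈-6.424424; u=0·(-3.451490)+1·(-1.518172)+1·(-6.424424)≈-7.942595; next y=4/5·5.451490+3/4·(-7.942595)≈-1.595755
n=10: y≈-1.595755, sp=2, e=sp−y≈3.595755; I≈2.077583, D=e−e_prev≈7.047245; u=0·3.595755+1·2.077583+1·7.047245≈9.124828; next y=4/5·(-1.595755)+3/4·9.124828≈5.567017
n=11: y≈5.567017, sp=2, e=sp−y≈-3.567017; I≈-1.489434, D=e−e_prev≈-7.162772; u=0·(-3.567017)+1·(-1.489434)+1·(-7.162772)≈-8.652206; next y=4/5·5.567017+3/4·(-8.652206)≈-2.035541
n=12: y≈-2.035541, sp=2, e=sp−y≈4.035541; I≈2.546107, D=e−e_prev≈7.602558; u=0·4.035541+1·2.546107+1·7.602558≈10.148664; next y=4/5·(-2.035541)+3/4·10.148664≈5.983066

0 3 6.000 0.000
1 3 -3.000 4.500
2 3 6.300 1.350
3 3 -4.110 5.805
4 3 6.027 1.562
5 3 -5.194 5.769
6 3 6.343 0.720
7 3 -5.653 5.334
8 3 7.240 0.027
9 2 -7.943 5.451
10 2 9.125 -1.596
11 2 -8.652 5.567
12 2 10.149 -2.036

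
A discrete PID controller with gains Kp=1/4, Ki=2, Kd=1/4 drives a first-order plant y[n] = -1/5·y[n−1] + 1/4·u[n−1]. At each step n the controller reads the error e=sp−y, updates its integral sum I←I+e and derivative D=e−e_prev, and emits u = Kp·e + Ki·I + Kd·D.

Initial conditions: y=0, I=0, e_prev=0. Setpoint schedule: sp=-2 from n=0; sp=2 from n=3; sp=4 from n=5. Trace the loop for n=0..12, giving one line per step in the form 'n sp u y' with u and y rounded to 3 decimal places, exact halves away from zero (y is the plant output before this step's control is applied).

(exact arithmetic carried between steps; '≈' marks a value shown rounded to 6 d.p. or computed from one; I and e_prev carry over from the previous line; the table rounds u and y to 3 d.p., halves away from zero)
n=0: y=0, sp=-2, e=sp−y=-2; I=-2, D=e−e_prev=-2; u=1/4·(-2)+2·(-2)+1/4·(-2)=-5; next y=-1/5·0+1/4·(-5)=-1.25
n=1: y=-1.25, sp=-2, e=sp−y=-0.75; I=-2.75, D=e−e_prev=1.25; u=1/4·(-0.75)+2·(-2.75)+1/4·1.25=-5.375; next y=-1/5·(-1.25)+1/4·(-5.375)=-1.09375
n=2: y=-1.09375, sp=-2, e=sp−y=-0.90625; I=-3.65625, D=e−e_prev=-0.15625; u=1/4·(-0.90625)+2·(-3.65625)+1/4·(-0.15625)=-7.578125; next y=-1/5·(-1.09375)+1/4·(-7.578125)≈-1.675781
n=3: y≈-1.675781, sp=2, e=sp−y≈3.675781; I≈0.019531, D=e−e_prev≈4.582031; u=1/4·3.675781+2·0.019531+1/4·4.582031≈2.103516; next y=-1/5·(-1.675781)+1/4·2.103516≈0.861035
n=4: y≈0.861035, sp=2, e=sp−y≈1.138965; I≈1.158496, D=e−e_prev≈-2.536816; u=1/4·1.138965+2·1.158496+1/4·(-2.536816)≈1.967529; next y=-1/5·0.861035+1/4·1.967529≈0.319675
n=5: y≈0.319675, sp=4, e=sp−y≈3.680325; I≈4.838821, D=e−e_prev≈2.541360; u=1/4·3.680325+2·4.838821+1/4·2.541360≈11.233063; next y=-1/5·0.319675+1/4·11.233063≈2.744331
n=6: y≈2.744331, sp=4, e=sp−y≈1.255669; I≈6.094490, D=e−e_prev≈-2.424655; u=1/4·1.255669+2·6.094490+1/4·(-2.424655)≈11.896734; next y=-1/5·2.744331+1/4·11.896734≈2.425317
n=7: y≈2.425317, sp=4, e=sp−y≈1.574683; I≈7.669173, D=e−e_prev≈0.319013; u=1/4·1.574683+2·7.669173+1/4·0.319013≈15.811770; next y=-1/5·2.425317+1/4·15.811770≈3.467879
n=8: y≈3.467879, sp=4, e=sp−y≈0.532121; I≈8.201294, D=e−e_prev≈-1.042562; u=1/4·0.532121+2·8.201294+1/4·(-1.042562)≈16.274978; next y=-1/5·3.467879+1/4·16.274978≈3.375169
n=9: y≈3.375169, sp=4, e=sp−y≈0.624831; I≈8.826125, D=e−e_prev≈0.092710; u=1/4·0.624831+2·8.826125+1/4·0.092710≈17.831636; next y=-1/5·3.375169+1/4·17.831636≈3.782875
n=10: y≈3.782875, sp=4, e=sp−y≈0.217125; I≈9.043250, D=e−e_prev≈-0.407707; u=1/4·0.217125+2·9.043250+1/4·(-0.407707)≈18.038855; next y=-1/5·3.782875+1/4·18.038855≈3.753139
n=11: y≈3.753139, sp=4, e=sp−y≈0.246861; I≈9.290111, D=e−e_prev≈0.029737; u=1/4·0.246861+2·9.290111+1/4·0.029737≈18.649372; next y=-1/5·3.753139+1/4·18.649372≈3.911715
n=12: y≈3.911715, sp=4, e=sp−y≈0.088285; I≈9.378396, D=e−e_prev≈-0.158577; u=1/4·0.088285+2·9.378396+1/4·(-0.158577)≈18.739219; next y=-1/5·3.911715+1/4·18.739219≈3.902462

0 -2 -5.000 0.000
1 -2 -5.375 -1.250
2 -2 -7.578 -1.094
3 2 2.104 -1.676
4 2 1.968 0.861
5 4 11.233 0.320
6 4 11.897 2.744
7 4 15.812 2.425
8 4 16.275 3.468
9 4 17.832 3.375
10 4 18.039 3.783
11 4 18.649 3.753
12 4 18.739 3.912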